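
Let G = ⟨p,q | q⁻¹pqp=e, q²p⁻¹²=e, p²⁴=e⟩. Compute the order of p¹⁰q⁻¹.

Compute successive powers until reaching e:
  (p¹⁰q⁻¹)¹ = p¹⁰q⁻¹, (p¹⁰q⁻¹)² = p¹², (p¹⁰q⁻¹)³ = p¹⁰q, (p¹⁰q⁻¹)⁴ = e.
The smallest positive k with (p¹⁰q⁻¹)ᵏ = e is 4.

Answer: 4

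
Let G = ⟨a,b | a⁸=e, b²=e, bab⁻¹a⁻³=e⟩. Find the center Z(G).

An element z ∈ Z(G) iff z commutes with every generator.
For example a⁴ is central: (a⁴)·a = a⁵ = a·(a⁴); (a⁴)·b = a⁴b = b·(a⁴).
Whereas a ∉ Z(G) since a·b = ab ≠ a³b = b·a.
Checking each of the 16 elements this way gives Z(G) = {e, a⁴}, of order 2.

Answer: {e, a⁴}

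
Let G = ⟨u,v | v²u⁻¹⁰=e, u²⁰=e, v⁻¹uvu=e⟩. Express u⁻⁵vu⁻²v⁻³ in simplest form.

Multiply left to right, reducing at each step:
  (u¹⁵) · v = u⁵v⁻¹
  (u⁵v⁻¹) · u⁻² = u⁷v⁻¹
  (u⁷v⁻¹) · v⁻³ = u⁷

Answer: u⁷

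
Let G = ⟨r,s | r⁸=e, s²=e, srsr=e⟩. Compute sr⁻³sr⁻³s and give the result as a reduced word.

Multiply left to right, reducing at each step:
  s · r⁻³ = r³s
  (r³s) · s = r³
  (r³) · r⁻³ = e
  e · s = s

Answer: s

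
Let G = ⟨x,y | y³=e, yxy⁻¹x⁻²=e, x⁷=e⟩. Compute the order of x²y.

Compute successive powers until reaching e:
  (x²y)¹ = x²y, (x²y)² = x⁶y², (x²y)³ = e.
The smallest positive k with (x²y)ᵏ = e is 3.

Answer: 3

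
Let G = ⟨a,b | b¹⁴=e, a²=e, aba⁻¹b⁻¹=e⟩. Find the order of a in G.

Compute successive powers until reaching e:
  a¹ = a, a² = e.
The smallest positive k with aᵏ = e is 2.

Answer: 2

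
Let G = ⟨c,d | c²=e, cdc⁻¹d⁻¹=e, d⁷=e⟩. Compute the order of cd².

Compute successive powers until reaching e:
  (cd²)¹ = cd², (cd²)² = d⁴, (cd²)³ = cd⁶, (cd²)⁴ = d, (cd²)⁵ = cd³, (cd²)⁶ = d⁵, (cd²)⁷ = c, (cd²)⁸ = d², (cd²)⁹ = cd⁴, (cd²)¹⁰ = d⁶, (cd²)¹¹ = cd, (cd²)¹² = d³, (cd²)¹³ = cd⁵, (cd²)¹⁴ = e.
The smallest positive k with (cd²)ᵏ = e is 14.

Answer: 14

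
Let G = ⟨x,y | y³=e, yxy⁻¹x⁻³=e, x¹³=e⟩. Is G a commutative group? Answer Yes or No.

x·y = xy but y·x = x³y, so x·y ≠ y·x and G is not abelian.

Answer: No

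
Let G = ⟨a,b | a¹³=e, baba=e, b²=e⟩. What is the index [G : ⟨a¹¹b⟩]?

First find ord(a¹¹b) by computing successive powers:
  (a¹¹b)¹ = a¹¹b, (a¹¹b)² = e.
So |⟨a¹¹b⟩| = ord(a¹¹b) = 2. With |G| = 26, by Lagrange [G : ⟨a¹¹b⟩] = 26/2 = 13.

Answer: 13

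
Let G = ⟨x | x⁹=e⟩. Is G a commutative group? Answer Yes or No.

G has a single generator, so G is cyclic and hence abelian.

Answer: Yes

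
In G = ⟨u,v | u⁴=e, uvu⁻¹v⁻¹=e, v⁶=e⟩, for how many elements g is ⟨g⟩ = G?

⟨g⟩ = G would require ord(g) = |G| = 24, but the maximum element order in G is 12 < 24. So G is not cyclic and no single element generates it: the count is 0.

Answer: 0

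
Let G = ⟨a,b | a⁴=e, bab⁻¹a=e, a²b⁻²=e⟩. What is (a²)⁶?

Compute successive powers of (a²), reducing at each step:
  (a²)²: (a²) · a² = e
  (a²)³: e · a² = a²
  (a²)⁴: (a²) · a² = e
  (a²)⁵: e · a² = a²
  (a²)⁶: (a²) · a² = e

Answer: e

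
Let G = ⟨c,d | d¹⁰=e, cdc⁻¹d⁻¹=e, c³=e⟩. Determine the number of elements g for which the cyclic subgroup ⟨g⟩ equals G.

G is cyclic of order 30. An element generates G iff its order is 30, and a cyclic group of order 30 has exactly φ(30) = 8 such elements.

Answer: 8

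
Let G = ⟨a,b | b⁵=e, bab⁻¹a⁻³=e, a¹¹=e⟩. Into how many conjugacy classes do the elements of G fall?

The conjugacy classes (representative and size) are:
  [e] (size 1), [a³] (size 5), [a⁶] (size 5), [a⁷b] (size 11), [a⁹b²] (size 11), [a⁷b³] (size 11), [a⁷b⁴] (size 11).
Class equation: 1 + 5 + 5 + 11 + 11 + 11 + 11 = 55 = |G|. So G has 7 conjugacy classes.

Answer: 7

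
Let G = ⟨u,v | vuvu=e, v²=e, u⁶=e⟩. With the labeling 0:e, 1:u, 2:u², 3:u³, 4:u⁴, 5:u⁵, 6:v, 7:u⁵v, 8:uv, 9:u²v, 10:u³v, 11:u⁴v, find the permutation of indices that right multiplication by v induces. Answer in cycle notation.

(0 6)(1 8)(2 9)(3 10)(4 11)(5 7)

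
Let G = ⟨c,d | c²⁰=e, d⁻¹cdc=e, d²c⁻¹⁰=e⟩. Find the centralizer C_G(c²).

⟨c²⟩ ⊆ C_G(c²) since powers of c² commute with c²; so |C_G(c²)| ≥ |⟨c²⟩| = 10.
By orbit–stabilizer, |C_G(c²)| = |G| / |conj. class of c²| = 40 / 2 = 20.
The 20 elements commuting with c² are {e, c, c², c³, c⁴, c⁵, c⁶, c⁷, c⁸, c⁹, c¹⁰, c¹¹, c¹², c¹³, c¹⁴, c¹⁵, c¹⁶, c¹⁷, c¹⁸, c¹⁹}.

Answer: {e, c, c², c³, c⁴, c⁵, c⁶, c⁷, c⁸, c⁹, c¹⁰, c¹¹, c¹², c¹³, c¹⁴, c¹⁵, c¹⁶, c¹⁷, c¹⁸, c¹⁹}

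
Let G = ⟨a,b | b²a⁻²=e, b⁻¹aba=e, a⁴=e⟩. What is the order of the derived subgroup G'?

G' = [G, G] is generated by all commutators. The generator-pair commutators are: [a, b] = a².
The subgroup they normally generate is {e, a²}, of order 2.
Check: |G/G'| = 8/2 = 4 is the order of the abelianisation.

Answer: 2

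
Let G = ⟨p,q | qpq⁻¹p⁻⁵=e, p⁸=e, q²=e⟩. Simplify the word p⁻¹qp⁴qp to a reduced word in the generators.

Multiply left to right, reducing at each step:
  (p⁷) · q = p⁷q
  (p⁷q) · p⁴ = p³q
  (p³q) · q = p³
  (p³) · p = p⁴

Answer: p⁴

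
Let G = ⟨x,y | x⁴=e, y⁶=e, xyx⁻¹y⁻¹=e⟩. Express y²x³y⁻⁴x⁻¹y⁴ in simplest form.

Multiply left to right, reducing at each step:
  (y²) · x³ = x³y²
  (x³y²) · y⁻⁴ = x³y⁴
  (x³y⁴) · x⁻¹ = x²y⁴
  (x²y⁴) · y⁴ = x²y²

Answer: x²y²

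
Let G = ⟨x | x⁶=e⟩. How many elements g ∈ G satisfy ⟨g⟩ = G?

G is cyclic of order 6. An element generates G iff its order is 6, and a cyclic group of order 6 has exactly φ(6) = 2 such elements.

Answer: 2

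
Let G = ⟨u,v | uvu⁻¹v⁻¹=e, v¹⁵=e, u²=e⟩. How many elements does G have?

Enumerate words in the generators, reducing via the relations: the distinct elements are
  {e, u, v, uv, v², v³, v⁴, v⁵, v⁶, v⁷, v⁸, v⁹, uv², uv³, uv⁴, uv⁵, uv⁶, uv⁷, uv⁸, uv⁹, v¹², v¹³, v¹¹, v¹⁰, v¹⁴, uv¹², uv¹³, uv¹¹, uv¹⁰, uv¹⁴}.
No further products give new elements, so |G| = 30.

Answer: 30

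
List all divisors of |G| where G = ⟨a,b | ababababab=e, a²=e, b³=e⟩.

|G| = 60 = 2² · 3 · 5. By Lagrange's theorem the order of any subgroup divides 60; the divisors of 60 are 1, 2, 3, 4, 5, 6, 10, 12, 15, 20, 30, 60.

Answer: 1, 2, 3, 4, 5, 6, 10, 12, 15, 20, 30, 60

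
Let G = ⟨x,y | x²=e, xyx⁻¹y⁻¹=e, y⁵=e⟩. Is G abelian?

Each pair of generators commutes: x·y = xy = y·x. Since the generators pairwise commute, every element of G commutes with every other, so G is abelian.

Answer: Yes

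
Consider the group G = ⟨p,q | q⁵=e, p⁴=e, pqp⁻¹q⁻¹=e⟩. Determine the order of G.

Enumerate words in the generators, reducing via the relations: the distinct elements are
  {e, p, q, pq, p², p³, q², q³, q⁴, pq², pq³, pq⁴, p²q, p³q, p²q², p²q³, p²q⁴, p³q², p³q³, p³q⁴}.
No further products give new elements, so |G| = 20.

Answer: 20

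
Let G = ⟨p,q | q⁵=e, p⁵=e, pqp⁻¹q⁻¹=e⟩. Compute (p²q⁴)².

Compute successive powers of (p²q⁴), reducing at each step:
  (p²q⁴)²: (p²q⁴) · p² = p⁴q⁴;   (p⁴q⁴) · q⁴ = p⁴q³

Answer: p⁴q³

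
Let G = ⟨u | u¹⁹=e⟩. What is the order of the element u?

Compute successive powers until reaching e:
  u¹ = u, u² = u², u³ = u³, u⁴ = u⁴, u⁵ = u⁵, u⁶ = u⁶, u⁷ = u⁷, u⁸ = u⁸, u⁹ = u⁹, u¹⁰ = u¹⁰, u¹¹ = u¹¹, u¹² = u¹², u¹³ = u¹³, u¹⁴ = u¹⁴, u¹⁵ = u¹⁵, u¹⁶ = u¹⁶, u¹⁷ = u¹⁷, u¹⁸ = u¹⁸, u¹⁹ = e.
The smallest positive k with uᵏ = e is 19.

Answer: 19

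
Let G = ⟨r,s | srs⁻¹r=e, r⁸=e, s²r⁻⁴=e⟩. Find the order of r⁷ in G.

Compute successive powers until reaching e:
  (r⁷)¹ = r⁷, (r⁷)² = r⁶, (r⁷)³ = r⁵, (r⁷)⁴ = r⁴, (r⁷)⁵ = r³, (r⁷)⁶ = r², (r⁷)⁷ = r, (r⁷)⁸ = e.
The smallest positive k with (r⁷)ᵏ = e is 8.

Answer: 8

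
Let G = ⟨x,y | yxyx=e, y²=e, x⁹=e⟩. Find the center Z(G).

An element z ∈ Z(G) iff z commutes with every generator.
For example e is central: e·x = x = x·e; e·y = y = y·e.
Whereas x ∉ Z(G) since x·y = xy ≠ x⁸y = y·x.
Checking each of the 18 elements this way gives Z(G) = {e}, of order 1.

Answer: {e}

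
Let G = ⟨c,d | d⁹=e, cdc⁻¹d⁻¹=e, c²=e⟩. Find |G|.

Enumerate words in the generators, reducing via the relations: the distinct elements are
  {c, d, e, cd, d², d³, d⁴, d⁵, d⁶, d⁷, d⁸, cd², cd³, cd⁴, cd⁵, cd⁶, cd⁷, cd⁸}.
No further products give new elements, so |G| = 18.

Answer: 18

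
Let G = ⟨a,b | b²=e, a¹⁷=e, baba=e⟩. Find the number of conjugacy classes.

The conjugacy classes (representative and size) are:
  [e] (size 1), [a¹⁶] (size 2), [a²] (size 2), [a³] (size 2), [a¹³] (size 2), [a¹²] (size 2), [a⁶] (size 2), [a¹⁰] (size 2), [a⁹] (size 2), [a⁷b] (size 17).
Class equation: 1 + 2 + 2 + 2 + 2 + 2 + 2 + 2 + 2 + 17 = 34 = |G|. So G has 10 conjugacy classes.

Answer: 10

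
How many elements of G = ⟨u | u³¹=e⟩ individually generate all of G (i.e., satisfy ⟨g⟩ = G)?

G is cyclic of order 31. An element generates G iff its order is 31, and a cyclic group of order 31 has exactly φ(31) = 30 such elements.

Answer: 30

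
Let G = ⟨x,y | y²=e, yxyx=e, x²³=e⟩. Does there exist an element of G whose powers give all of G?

Every cyclic group is abelian. But x·y = xy while y·x = x²²y, so x·y ≠ y·x and G is not abelian. Hence G is not cyclic.

Answer: No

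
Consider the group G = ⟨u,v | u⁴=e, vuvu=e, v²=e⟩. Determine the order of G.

Enumerate words in the generators, reducing via the relations: the distinct elements are
  {e, u, v, uv, u², u³, u²v, u³v}.
No further products give new elements, so |G| = 8.

Answer: 8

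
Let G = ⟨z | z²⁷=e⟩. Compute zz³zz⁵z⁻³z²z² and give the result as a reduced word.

Multiply left to right, reducing at each step:
  z · z³ = z⁴
  (z⁴) · z = z⁵
  (z⁵) · z⁵ = z¹⁰
  (z¹⁰) · z⁻³ = z⁷
  (z⁷) · z² = z⁹
  (z⁹) · z² = z¹¹

Answer: z¹¹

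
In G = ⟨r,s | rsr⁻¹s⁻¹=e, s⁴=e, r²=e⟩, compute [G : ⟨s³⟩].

First find ord(s³) by computing successive powers:
  (s³)¹ = s³, (s³)² = s², (s³)³ = s, (s³)⁴ = e.
So |⟨s³⟩| = ord(s³) = 4. With |G| = 8, by Lagrange [G : ⟨s³⟩] = 8/4 = 2.

Answer: 2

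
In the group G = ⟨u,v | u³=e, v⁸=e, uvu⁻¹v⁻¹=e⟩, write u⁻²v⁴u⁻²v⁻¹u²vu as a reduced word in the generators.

Multiply left to right, reducing at each step:
  u · v⁴ = uv⁴
  (uv⁴) · u⁻² = u²v⁴
  (u²v⁴) · v⁻¹ = u²v³
  (u²v³) · u² = uv³
  (uv³) · v = uv⁴
  (uv⁴) · u = u²v⁴

Answer: u²v⁴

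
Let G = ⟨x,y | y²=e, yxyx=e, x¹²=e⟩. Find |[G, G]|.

G' = [G, G] is generated by all commutators. The generator-pair commutators are: [x, y] = x².
The subgroup they normally generate is {e, x², x⁴, x⁶, x⁸, x¹⁰}, of order 6.
Check: |G/G'| = 24/6 = 4 is the order of the abelianisation.

Answer: 6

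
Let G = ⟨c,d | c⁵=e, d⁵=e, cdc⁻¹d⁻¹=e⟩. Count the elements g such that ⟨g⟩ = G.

⟨g⟩ = G would require ord(g) = |G| = 25, but the maximum element order in G is 5 < 25. So G is not cyclic and no single element generates it: the count is 0.

Answer: 0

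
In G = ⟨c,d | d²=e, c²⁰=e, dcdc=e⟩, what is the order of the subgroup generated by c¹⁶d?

|⟨c¹⁶d⟩| equals the order of c¹⁶d. Compute successive powers until reaching e:
  (c¹⁶d)¹ = c¹⁶d, (c¹⁶d)² = e.
The smallest positive k with (c¹⁶d)ᵏ = e is 2, so |⟨c¹⁶d⟩| = 2.

Answer: 2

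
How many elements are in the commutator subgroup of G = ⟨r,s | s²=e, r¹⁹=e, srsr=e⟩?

G' = [G, G] is generated by all commutators. The generator-pair commutators are: [r, s] = r².
The subgroup they normally generate is {e, r, r², r³, r⁴, r⁵, r⁶, r⁷, r⁸, r⁹, r¹⁰, r¹¹, r¹², r¹³, r¹⁴, r¹⁵, r¹⁶, r¹⁷, r¹⁸}, of order 19.
Check: |G/G'| = 38/19 = 2 is the order of the abelianisation.

Answer: 19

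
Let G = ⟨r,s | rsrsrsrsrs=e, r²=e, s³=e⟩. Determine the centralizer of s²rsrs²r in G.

⟨s²rsrs²r⟩ ⊆ C_G(s²rsrs²r) since powers of s²rsrs²r commute with s²rsrs²r; so |C_G(s²rsrs²r)| ≥ |⟨s²rsrs²r⟩| = 3.
By orbit–stabilizer, |C_G(s²rsrs²r)| = |G| / |conj. class of s²rsrs²r| = 60 / 20 = 3.
The 3 elements commuting with s²rsrs²r are {e, rsrs²rs, s²rsrs²r}.

Answer: {e, rsrs²rs, s²rsrs²r}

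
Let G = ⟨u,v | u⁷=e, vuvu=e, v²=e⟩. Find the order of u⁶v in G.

Compute successive powers until reaching e:
  (u⁶v)¹ = u⁶v, (u⁶v)² = e.
The smallest positive k with (u⁶v)ᵏ = e is 2.

Answer: 2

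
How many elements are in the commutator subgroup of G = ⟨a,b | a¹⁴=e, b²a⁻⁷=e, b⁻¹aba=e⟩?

G' = [G, G] is generated by all commutators. The generator-pair commutators are: [a, b] = a².
The subgroup they normally generate is {e, a², a⁴, a⁶, a⁸, a¹⁰, a¹²}, of order 7.
Check: |G/G'| = 28/7 = 4 is the order of the abelianisation.

Answer: 7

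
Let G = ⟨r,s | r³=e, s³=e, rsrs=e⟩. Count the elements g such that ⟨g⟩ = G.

⟨g⟩ = G would require ord(g) = |G| = 12, but the maximum element order in G is 3 < 12. So G is not cyclic and no single element generates it: the count is 0.

Answer: 0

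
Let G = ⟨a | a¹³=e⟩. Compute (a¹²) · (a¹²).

Compute (a¹²) · (a¹²) by multiplying left to right and reducing via the relations at each step:
  (a¹²) · a¹² = a¹¹

Answer: a¹¹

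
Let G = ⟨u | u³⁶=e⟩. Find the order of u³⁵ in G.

Compute successive powers until reaching e:
  (u³⁵)¹ = u³⁵, (u³⁵)² = u³⁴, (u³⁵)³ = u³³, (u³⁵)⁴ = u³², (u³⁵)⁵ = u³¹, (u³⁵)⁶ = u³⁰, (u³⁵)⁷ = u²⁹, (u³⁵)⁸ = u²⁸, (u³⁵)⁹ = u²⁷, (u³⁵)¹⁰ = u²⁶, (u³⁵)¹¹ = u²⁵, (u³⁵)¹² = u²⁴, (u³⁵)¹³ = u²³, (u³⁵)¹⁴ = u²², (u³⁵)¹⁵ = u²¹, (u³⁵)¹⁶ = u²⁰, (u³⁵)¹⁷ = u¹⁹, (u³⁵)¹⁸ = u¹⁸, (u³⁵)¹⁹ = u¹⁷, (u³⁵)²⁰ = u¹⁶, (u³⁵)²¹ = u¹⁵, (u³⁵)²² = u¹⁴, (u³⁵)²³ = u¹³, (u³⁵)²⁴ = u¹², (u³⁵)²⁵ = u¹¹, (u³⁵)²⁶ = u¹⁰, (u³⁵)²⁷ = u⁹, (u³⁵)²⁸ = u⁸, (u³⁵)²⁹ = u⁷, (u³⁵)³⁰ = u⁶, (u³⁵)³¹ = u⁵, (u³⁵)³² = u⁴, (u³⁵)³³ = u³, (u³⁵)³⁴ = u², (u³⁵)³⁵ = u, (u³⁵)³⁶ = e.
The smallest positive k with (u³⁵)ᵏ = e is 36.

Answer: 36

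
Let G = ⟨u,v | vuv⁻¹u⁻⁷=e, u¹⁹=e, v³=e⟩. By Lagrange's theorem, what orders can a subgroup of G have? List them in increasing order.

|G| = 57 = 3 · 19. By Lagrange's theorem the order of any subgroup divides 57; the divisors of 57 are 1, 3, 19, 57.

Answer: 1, 3, 19, 57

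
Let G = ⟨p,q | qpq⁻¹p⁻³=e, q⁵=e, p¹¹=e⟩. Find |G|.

Enumerate words in the generators, reducing via the relations: the distinct elements are
  {e, p, q, pq, p², p³, p⁴, p⁵, p⁶, p⁷, p⁸, p⁹, q², q³, q⁴, pq², pq³, pq⁴, p²q, p³q, p¹⁰, p⁴q, p⁵q, p⁶q, p⁷q, p⁸q, p⁹q, p²q², p²q³, p²q⁴, p³q², p³q³, p³q⁴, p¹⁰q, p⁴q², p⁴q³, p⁴q⁴, p⁵q², p⁵q³, p⁵q⁴, p⁶q², p⁶q³, p⁶q⁴, p⁷q², p⁷q³, p⁷q⁴, p⁸q², p⁸q³, p⁸q⁴, p⁹q², p⁹q³, p⁹q⁴, p¹⁰q², p¹⁰q³, p¹⁰q⁴}.
No further products give new elements, so |G| = 55.

Answer: 55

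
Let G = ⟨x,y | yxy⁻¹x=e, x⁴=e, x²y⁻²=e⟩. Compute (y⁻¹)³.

Compute successive powers of (y⁻¹), reducing at each step:
  (y⁻¹)²: (y⁻¹) · y⁻¹ = x²
  (y⁻¹)³: (x²) · y⁻¹ = y

Answer: y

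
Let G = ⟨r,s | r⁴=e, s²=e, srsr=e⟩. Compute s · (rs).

Compute s · (rs) by multiplying left to right and reducing via the relations at each step:
  s · r = r³s
  (r³s) · s = r³

Answer: r³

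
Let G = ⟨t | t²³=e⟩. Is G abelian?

G has a single generator, so G is cyclic and hence abelian.

Answer: Yes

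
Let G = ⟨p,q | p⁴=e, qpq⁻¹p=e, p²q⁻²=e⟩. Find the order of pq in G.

Compute successive powers until reaching e:
  (pq)¹ = pq, (pq)² = p², (pq)³ = pq⁻¹, (pq)⁴ = e.
The smallest positive k with (pq)ᵏ = e is 4.

Answer: 4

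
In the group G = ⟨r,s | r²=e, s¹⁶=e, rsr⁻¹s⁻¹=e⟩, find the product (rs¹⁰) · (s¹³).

Compute (rs¹⁰) · (s¹³) by multiplying left to right and reducing via the relations at each step:
  (rs¹⁰) · s¹³ = rs⁷

Answer: rs⁷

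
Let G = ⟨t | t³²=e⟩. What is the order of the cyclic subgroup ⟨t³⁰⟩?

|⟨t³⁰⟩| equals the order of t³⁰. Compute successive powers until reaching e:
  (t³⁰)¹ = t³⁰, (t³⁰)² = t²⁸, (t³⁰)³ = t²⁶, (t³⁰)⁴ = t²⁴, (t³⁰)⁵ = t²², (t³⁰)⁶ = t²⁰, (t³⁰)⁷ = t¹⁸, (t³⁰)⁸ = t¹⁶, (t³⁰)⁹ = t¹⁴, (t³⁰)¹⁰ = t¹², (t³⁰)¹¹ = t¹⁰, (t³⁰)¹² = t⁸, (t³⁰)¹³ = t⁶, (t³⁰)¹⁴ = t⁴, (t³⁰)¹⁵ = t², (t³⁰)¹⁶ = e.
The smallest positive k with (t³⁰)ᵏ = e is 16, so |⟨t³⁰⟩| = 16.

Answer: 16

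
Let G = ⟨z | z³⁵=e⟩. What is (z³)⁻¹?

The order of (z³) is 35 (smallest k with (z³)ᵏ = e), so (z³)⁻¹ = (z³)³⁴ = z³².
Check: (z³) · (z³²) → (z³) · z³² = e, giving e as required.

Answer: z³²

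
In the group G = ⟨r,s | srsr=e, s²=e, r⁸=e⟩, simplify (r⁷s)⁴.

Compute successive powers of (r⁷s), reducing at each step:
  (r⁷s)²: (r⁷s) · r⁷ = s;   s · s = e
  (r⁷s)³: e · r⁷ = r⁷;   (r⁷) · s = r⁷s
  (r⁷s)⁴: (r⁷s) · r⁷ = s;   s · s = e

Answer: e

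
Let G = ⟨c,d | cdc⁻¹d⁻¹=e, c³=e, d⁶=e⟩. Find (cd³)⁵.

Compute successive powers of (cd³), reducing at each step:
  (cd³)²: (cd³) · c = c²d³;   (c²d³) · d³ = c²
  (cd³)³: (c²) · c = e;   e · d³ = d³
  (cd³)⁴: (d³) · c = cd³;   (cd³) · d³ = c
  (cd³)⁵: c · c = c²;   (c²) · d³ = c²d³

Answer: c²d³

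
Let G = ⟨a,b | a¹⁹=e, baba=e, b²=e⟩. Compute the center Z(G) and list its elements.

An element z ∈ Z(G) iff z commutes with every generator.
For example e is central: e·a = a = a·e; e·b = b = b·e.
Whereas a ∉ Z(G) since a·b = ab ≠ a¹⁸b = b·a.
Checking each of the 38 elements this way gives Z(G) = {e}, of order 1.

Answer: {e}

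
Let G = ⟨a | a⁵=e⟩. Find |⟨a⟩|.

|⟨a⟩| equals the order of a. Compute successive powers until reaching e:
  a¹ = a, a² = a², a³ = a³, a⁴ = a⁴, a⁵ = e.
The smallest positive k with aᵏ = e is 5, so |⟨a⟩| = 5.

Answer: 5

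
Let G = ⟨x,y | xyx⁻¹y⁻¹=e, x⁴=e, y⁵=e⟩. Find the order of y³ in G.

Compute successive powers until reaching e:
  (y³)¹ = y³, (y³)² = y, (y³)³ = y⁴, (y³)⁴ = y², (y³)⁵ = e.
The smallest positive k with (y³)ᵏ = e is 5.

Answer: 5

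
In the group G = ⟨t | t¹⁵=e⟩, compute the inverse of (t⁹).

The order of (t⁹) is 5 (smallest k with (t⁹)ᵏ = e), so (t⁹)⁻¹ = (t⁹)⁴ = t⁶.
Check: (t⁹) · (t⁶) → (t⁹) · t⁶ = e, giving e as required.

Answer: t⁶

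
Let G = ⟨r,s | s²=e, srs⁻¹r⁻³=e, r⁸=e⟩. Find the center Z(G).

An element z ∈ Z(G) iff z commutes with every generator.
For example r⁴ is central: (r⁴)·r = r⁵ = r·(r⁴); (r⁴)·s = r⁴s = s·(r⁴).
Whereas r ∉ Z(G) since r·s = rs ≠ r³s = s·r.
Checking each of the 16 elements this way gives Z(G) = {e, r⁴}, of order 2.

Answer: {e, r⁴}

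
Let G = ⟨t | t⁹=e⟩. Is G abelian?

G has a single generator, so G is cyclic and hence abelian.

Answer: Yes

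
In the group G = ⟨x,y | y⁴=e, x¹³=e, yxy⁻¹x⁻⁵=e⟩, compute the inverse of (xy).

The order of (xy) is 4 (smallest k with (xy)ᵏ = e), so (xy)⁻¹ = (xy)³ = x⁵y³.
Check: (xy) · (x⁵y³) → (xy) · x⁵ = y;   y · y³ = e, giving e as required.

Answer: x⁵y³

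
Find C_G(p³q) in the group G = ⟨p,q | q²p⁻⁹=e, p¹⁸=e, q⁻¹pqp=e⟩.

⟨p³q⟩ ⊆ C_G(p³q) since powers of p³q commute with p³q; so |C_G(p³q)| ≥ |⟨p³q⟩| = 4.
By orbit–stabilizer, |C_G(p³q)| = |G| / |conj. class of p³q| = 36 / 9 = 4.
The 4 elements commuting with p³q are {e, p⁹, p³q, p³q⁻¹}.

Answer: {e, p⁹, p³q, p³q⁻¹}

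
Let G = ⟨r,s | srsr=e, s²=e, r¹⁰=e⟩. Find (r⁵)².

Compute successive powers of (r⁵), reducing at each step:
  (r⁵)²: (r⁵) · r⁵ = e

Answer: e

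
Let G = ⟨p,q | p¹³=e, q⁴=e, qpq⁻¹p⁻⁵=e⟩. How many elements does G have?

Enumerate words in the generators, reducing via the relations: the distinct elements are
  {e, p, q, pq, p², p³, p⁴, p⁵, p⁶, p⁷, p⁸, p⁹, q², q³, pq², pq³, p²q, p³q, p¹², p¹¹, p¹⁰, p⁴q, p⁵q, p⁶q, p⁷q, p⁸q, p⁹q, p²q², p²q³, p³q², p³q³, p¹²q, p¹¹q, p¹⁰q, p⁴q², p⁴q³, p⁵q², p⁵q³, p⁶q², p⁶q³, p⁷q², p⁷q³, p⁸q², p⁸q³, p⁹q², p⁹q³, p¹²q², p¹²q³, p¹¹q², p¹¹q³, p¹⁰q², p¹⁰q³}.
No further products give new elements, so |G| = 52.

Answer: 52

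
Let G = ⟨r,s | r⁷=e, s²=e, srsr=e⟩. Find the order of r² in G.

Compute successive powers until reaching e:
  (r²)¹ = r², (r²)² = r⁴, (r²)³ = r⁶, (r²)⁴ = r, (r²)⁵ = r³, (r²)⁶ = r⁵, (r²)⁷ = e.
The smallest positive k with (r²)ᵏ = e is 7.

Answer: 7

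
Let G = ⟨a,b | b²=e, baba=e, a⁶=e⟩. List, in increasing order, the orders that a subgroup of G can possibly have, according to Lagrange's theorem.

|G| = 12 = 2² · 3. By Lagrange's theorem the order of any subgroup divides 12; the divisors of 12 are 1, 2, 3, 4, 6, 12.

Answer: 1, 2, 3, 4, 6, 12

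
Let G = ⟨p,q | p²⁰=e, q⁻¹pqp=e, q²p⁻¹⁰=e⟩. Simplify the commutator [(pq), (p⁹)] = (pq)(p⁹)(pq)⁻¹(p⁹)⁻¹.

[(pq), (p⁹)] = (pq)·(p⁹)·(pq)⁻¹·(p⁹)⁻¹.
  (pq) · (p⁹) = p²q⁻¹
  (p²q⁻¹) · (pq⁻¹) = p¹¹
  (p¹¹) · (p¹¹) = p²

Answer: p²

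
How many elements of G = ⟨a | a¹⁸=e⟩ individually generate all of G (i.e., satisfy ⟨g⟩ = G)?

G is cyclic of order 18. An element generates G iff its order is 18, and a cyclic group of order 18 has exactly φ(18) = 6 such elements.

Answer: 6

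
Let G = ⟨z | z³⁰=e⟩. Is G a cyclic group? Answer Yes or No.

|G| = 30. The element z has order 30 (its powers give 30 distinct elements), so ⟨z⟩ = G and G is cyclic.

Answer: Yes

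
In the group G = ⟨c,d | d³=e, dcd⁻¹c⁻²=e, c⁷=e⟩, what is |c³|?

Compute successive powers until reaching e:
  (c³)¹ = c³, (c³)² = c⁶, (c³)³ = c², (c³)⁴ = c⁵, (c³)⁵ = c, (c³)⁶ = c⁴, (c³)⁷ = e.
The smallest positive k with (c³)ᵏ = e is 7.

Answer: 7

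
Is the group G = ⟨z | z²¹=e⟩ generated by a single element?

|G| = 21. The element z has order 21 (its powers give 21 distinct elements), so ⟨z⟩ = G and G is cyclic.

Answer: Yes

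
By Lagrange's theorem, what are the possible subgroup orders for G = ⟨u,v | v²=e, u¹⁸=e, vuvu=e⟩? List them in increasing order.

|G| = 36 = 2² · 3². By Lagrange's theorem the order of any subgroup divides 36; the divisors of 36 are 1, 2, 3, 4, 6, 9, 12, 18, 36.

Answer: 1, 2, 3, 4, 6, 9, 12, 18, 36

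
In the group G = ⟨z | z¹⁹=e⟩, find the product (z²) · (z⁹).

Compute (z²) · (z⁹) by multiplying left to right and reducing via the relations at each step:
  (z²) · z⁹ = z¹¹

Answer: z¹¹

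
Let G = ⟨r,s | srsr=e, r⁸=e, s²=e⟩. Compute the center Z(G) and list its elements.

An element z ∈ Z(G) iff z commutes with every generator.
For example r⁴ is central: (r⁴)·r = r⁵ = r·(r⁴); (r⁴)·s = r⁴s = s·(r⁴).
Whereas r ∉ Z(G) since r·s = rs ≠ r⁷s = s·r.
Checking each of the 16 elements this way gives Z(G) = {e, r⁴}, of order 2.

Answer: {e, r⁴}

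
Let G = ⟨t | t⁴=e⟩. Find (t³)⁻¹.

The order of (t³) is 4 (smallest k with (t³)ᵏ = e), so (t³)⁻¹ = (t³)³ = t.
Check: (t³) · t → (t³) · t = e, giving e as required.

Answer: t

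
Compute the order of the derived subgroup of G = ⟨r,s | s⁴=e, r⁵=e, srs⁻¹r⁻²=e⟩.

G' = [G, G] is generated by all commutators. The generator-pair commutators are: [r, s] = r⁴.
The subgroup they normally generate is {e, r, r², r³, r⁴}, of order 5.
Check: |G/G'| = 20/5 = 4 is the order of the abelianisation.

Answer: 5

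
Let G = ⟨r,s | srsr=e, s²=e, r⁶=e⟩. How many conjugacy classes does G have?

The conjugacy classes (representative and size) are:
  [e] (size 1), [r⁵] (size 2), [r⁴] (size 2), [r³] (size 1), [s] (size 3), [r³s] (size 3).
Class equation: 1 + 2 + 2 + 1 + 3 + 3 = 12 = |G|. So G has 6 conjugacy classes.

Answer: 6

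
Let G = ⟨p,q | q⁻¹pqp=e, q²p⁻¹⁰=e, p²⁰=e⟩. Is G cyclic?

Every cyclic group is abelian. But p·q = pq while q·p = p⁹q⁻¹, so p·q ≠ q·p and G is not abelian. Hence G is not cyclic.

Answer: No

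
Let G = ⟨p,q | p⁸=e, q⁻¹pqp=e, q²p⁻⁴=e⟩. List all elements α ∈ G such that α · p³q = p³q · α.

⟨p³q⟩ ⊆ C_G(p³q) since powers of p³q commute with p³q; so |C_G(p³q)| ≥ |⟨p³q⟩| = 4.
By orbit–stabilizer, |C_G(p³q)| = |G| / |conj. class of p³q| = 16 / 4 = 4.
The 4 elements commuting with p³q are {e, p⁴, p³q, p³q⁻¹}.

Answer: {e, p⁴, p³q, p³q⁻¹}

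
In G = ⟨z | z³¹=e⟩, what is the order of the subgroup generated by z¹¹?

|⟨z¹¹⟩| equals the order of z¹¹. Compute successive powers until reaching e:
  (z¹¹)¹ = z¹¹, (z¹¹)² = z²², (z¹¹)³ = z², (z¹¹)⁴ = z¹³, (z¹¹)⁵ = z²⁴, (z¹¹)⁶ = z⁴, (z¹¹)⁷ = z¹⁵, (z¹¹)⁸ = z²⁶, (z¹¹)⁹ = z⁶, (z¹¹)¹⁰ = z¹⁷, (z¹¹)¹¹ = z²⁸, (z¹¹)¹² = z⁸, (z¹¹)¹³ = z¹⁹, (z¹¹)¹⁴ = z³⁰, (z¹¹)¹⁵ = z¹⁰, (z¹¹)¹⁶ = z²¹, (z¹¹)¹⁷ = z, (z¹¹)¹⁸ = z¹², (z¹¹)¹⁹ = z²³, (z¹¹)²⁰ = z³, (z¹¹)²¹ = z¹⁴, (z¹¹)²² = z²⁵, (z¹¹)²³ = z⁵, (z¹¹)²⁴ = z¹⁶, (z¹¹)²⁵ = z²⁷, (z¹¹)²⁶ = z⁷, (z¹¹)²⁷ = z¹⁸, (z¹¹)²⁸ = z²⁹, (z¹¹)²⁹ = z⁹, (z¹¹)³⁰ = z²⁰, (z¹¹)³¹ = e.
The smallest positive k with (z¹¹)ᵏ = e is 31, so |⟨z¹¹⟩| = 31.

Answer: 31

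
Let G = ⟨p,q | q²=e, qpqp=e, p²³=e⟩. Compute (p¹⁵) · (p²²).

Compute (p¹⁵) · (p²²) by multiplying left to right and reducing via the relations at each step:
  (p¹⁵) · p²² = p¹⁴

Answer: p¹⁴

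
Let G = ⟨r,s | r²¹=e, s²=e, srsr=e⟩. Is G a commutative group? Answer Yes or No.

r·s = rs but s·r = r²⁰s, so r·s ≠ s·r and G is not abelian.

Answer: No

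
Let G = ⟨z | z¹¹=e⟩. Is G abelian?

G has a single generator, so G is cyclic and hence abelian.

Answer: Yes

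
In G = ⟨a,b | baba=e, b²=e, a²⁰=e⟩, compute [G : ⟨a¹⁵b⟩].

First find ord(a¹⁵b) by computing successive powers:
  (a¹⁵b)¹ = a¹⁵b, (a¹⁵b)² = e.
So |⟨a¹⁵b⟩| = ord(a¹⁵b) = 2. With |G| = 40, by Lagrange [G : ⟨a¹⁵b⟩] = 40/2 = 20.

Answer: 20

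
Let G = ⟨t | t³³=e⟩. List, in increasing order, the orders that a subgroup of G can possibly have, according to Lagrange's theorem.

|G| = 33 = 3 · 11. By Lagrange's theorem the order of any subgroup divides 33; the divisors of 33 are 1, 3, 11, 33.

Answer: 1, 3, 11, 33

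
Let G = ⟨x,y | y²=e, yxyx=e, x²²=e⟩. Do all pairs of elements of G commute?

x·y = xy but y·x = x²¹y, so x·y ≠ y·x and G is not abelian.

Answer: No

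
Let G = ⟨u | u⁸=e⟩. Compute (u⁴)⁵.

Compute successive powers of (u⁴), reducing at each step:
  (u⁴)²: (u⁴) · u⁴ = e
  (u⁴)³: e · u⁴ = u⁴
  (u⁴)⁴: (u⁴) · u⁴ = e
  (u⁴)⁵: e · u⁴ = u⁴

Answer: u⁴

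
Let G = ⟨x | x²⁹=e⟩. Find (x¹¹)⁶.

Compute successive powers of (x¹¹), reducing at each step:
  (x¹¹)²: (x¹¹) · x¹¹ = x²²
  (x¹¹)³: (x²²) · x¹¹ = x⁴
  (x¹¹)⁴: (x⁴) · x¹¹ = x¹⁵
  (x¹¹)⁵: (x¹⁵) · x¹¹ = x²⁶
  (x¹¹)⁶: (x²⁶) · x¹¹ = x⁸

Answer: x⁸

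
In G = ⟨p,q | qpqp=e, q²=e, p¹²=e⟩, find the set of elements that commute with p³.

⟨p³⟩ ⊆ C_G(p³) since powers of p³ commute with p³; so |C_G(p³)| ≥ |⟨p³⟩| = 4.
By orbit–stabilizer, |C_G(p³)| = |G| / |conj. class of p³| = 24 / 2 = 12.
The 12 elements commuting with p³ are {e, p, p², p³, p⁴, p⁵, p⁶, p⁷, p⁸, p⁹, p¹⁰, p¹¹}.

Answer: {e, p, p², p³, p⁴, p⁵, p⁶, p⁷, p⁸, p⁹, p¹⁰, p¹¹}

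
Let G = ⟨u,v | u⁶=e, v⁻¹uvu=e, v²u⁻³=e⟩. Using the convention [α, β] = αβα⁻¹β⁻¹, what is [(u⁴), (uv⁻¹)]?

[(u⁴), (uv⁻¹)] = (u⁴)·(uv⁻¹)·(u⁴)⁻¹·(uv⁻¹)⁻¹.
  (u⁴) · (uv⁻¹) = u²v
  (u²v) · (u²) = v
  v · (uv) = u²

Answer: u²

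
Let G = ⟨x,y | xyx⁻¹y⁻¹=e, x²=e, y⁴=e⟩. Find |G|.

Enumerate words in the generators, reducing via the relations: the distinct elements are
  {e, x, y, xy, y², y³, xy², xy³}.
No further products give new elements, so |G| = 8.

Answer: 8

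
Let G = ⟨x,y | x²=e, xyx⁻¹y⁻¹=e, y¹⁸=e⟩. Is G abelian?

Each pair of generators commutes: x·y = xy = y·x. Since the generators pairwise commute, every element of G commutes with every other, so G is abelian.

Answer: Yes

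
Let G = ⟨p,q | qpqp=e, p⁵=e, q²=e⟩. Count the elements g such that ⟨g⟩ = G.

⟨g⟩ = G would require ord(g) = |G| = 10, but the maximum element order in G is 5 < 10. So G is not cyclic and no single element generates it: the count is 0.

Answer: 0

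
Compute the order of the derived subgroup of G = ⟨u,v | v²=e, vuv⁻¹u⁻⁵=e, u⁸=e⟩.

G' = [G, G] is generated by all commutators. The generator-pair commutators are: [u, v] = u⁴.
The subgroup they normally generate is {e, u⁴}, of order 2.
Check: |G/G'| = 16/2 = 8 is the order of the abelianisation.

Answer: 2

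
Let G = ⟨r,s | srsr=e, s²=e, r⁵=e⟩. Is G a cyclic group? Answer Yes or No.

Every cyclic group is abelian. But r·s = rs while s·r = r⁴s, so r·s ≠ s·r and G is not abelian. Hence G is not cyclic.

Answer: No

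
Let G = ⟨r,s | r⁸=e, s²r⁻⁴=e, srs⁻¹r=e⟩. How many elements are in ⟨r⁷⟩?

|⟨r⁷⟩| equals the order of r⁷. Compute successive powers until reaching e:
  (r⁷)¹ = r⁷, (r⁷)² = r⁶, (r⁷)³ = r⁵, (r⁷)⁴ = r⁴, (r⁷)⁵ = r³, (r⁷)⁶ = r², (r⁷)⁷ = r, (r⁷)⁸ = e.
The smallest positive k with (r⁷)ᵏ = e is 8, so |⟨r⁷⟩| = 8.

Answer: 8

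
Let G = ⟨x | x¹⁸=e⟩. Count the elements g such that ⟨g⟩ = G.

G is cyclic of order 18. An element generates G iff its order is 18, and a cyclic group of order 18 has exactly φ(18) = 6 such elements.

Answer: 6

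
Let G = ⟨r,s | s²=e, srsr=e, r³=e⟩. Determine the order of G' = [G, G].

G' = [G, G] is generated by all commutators. The generator-pair commutators are: [r, s] = r².
The subgroup they normally generate is {e, r, r²}, of order 3.
Check: |G/G'| = 6/3 = 2 is the order of the abelianisation.

Answer: 3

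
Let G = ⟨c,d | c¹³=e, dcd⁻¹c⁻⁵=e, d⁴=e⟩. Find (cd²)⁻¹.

The order of (cd²) is 2 (smallest k with (cd²)ᵏ = e), so (cd²)⁻¹ = (cd²)¹ = cd².
Check: (cd²) · (cd²) → (cd²) · c = d²;   (d²) · d² = e, giving e as required.

Answer: cd²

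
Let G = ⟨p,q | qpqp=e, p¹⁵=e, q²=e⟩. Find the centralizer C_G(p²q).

⟨p²q⟩ ⊆ C_G(p²q) since powers of p²q commute with p²q; so |C_G(p²q)| ≥ |⟨p²q⟩| = 2.
By orbit–stabilizer, |C_G(p²q)| = |G| / |conj. class of p²q| = 30 / 15 = 2.
The 2 elements commuting with p²q are {e, p²q}.

Answer: {e, p²q}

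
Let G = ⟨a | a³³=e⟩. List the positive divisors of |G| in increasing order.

|G| = 33 = 3 · 11. By Lagrange's theorem the order of any subgroup divides 33; the divisors of 33 are 1, 3, 11, 33.

Answer: 1, 3, 11, 33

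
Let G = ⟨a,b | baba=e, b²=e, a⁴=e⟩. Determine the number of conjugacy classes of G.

The conjugacy classes (representative and size) are:
  [e] (size 1), [a] (size 2), [a²] (size 1), [a²b] (size 2), [a³b] (size 2).
Class equation: 1 + 2 + 1 + 2 + 2 = 8 = |G|. So G has 5 conjugacy classes.

Answer: 5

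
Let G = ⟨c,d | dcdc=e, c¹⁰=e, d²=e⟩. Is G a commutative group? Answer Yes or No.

c·d = cd but d·c = c⁹d, so c·d ≠ d·c and G is not abelian.

Answer: No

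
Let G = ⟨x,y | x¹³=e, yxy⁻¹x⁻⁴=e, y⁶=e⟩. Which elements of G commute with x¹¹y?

⟨x¹¹y⟩ ⊆ C_G(x¹¹y) since powers of x¹¹y commute with x¹¹y; so |C_G(x¹¹y)| ≥ |⟨x¹¹y⟩| = 6.
By orbit–stabilizer, |C_G(x¹¹y)| = |G| / |conj. class of x¹¹y| = 78 / 13 = 6.
The 6 elements commuting with x¹¹y are {e, x³y², x⁷y⁵, x¹¹y, x¹⁰y³, x¹²y⁴}.

Answer: {e, x³y², x⁷y⁵, x¹¹y, x¹⁰y³, x¹²y⁴}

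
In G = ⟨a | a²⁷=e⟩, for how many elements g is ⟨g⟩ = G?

G is cyclic of order 27. An element generates G iff its order is 27, and a cyclic group of order 27 has exactly φ(27) = 18 such elements.

Answer: 18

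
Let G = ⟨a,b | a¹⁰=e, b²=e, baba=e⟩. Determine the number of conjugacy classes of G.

The conjugacy classes (representative and size) are:
  [e] (size 1), [a] (size 2), [a²] (size 2), [a³] (size 2), [a⁴] (size 2), [a⁵] (size 1), [a²b] (size 5), [a³b] (size 5).
Class equation: 1 + 2 + 2 + 2 + 2 + 1 + 5 + 5 = 20 = |G|. So G has 8 conjugacy classes.

Answer: 8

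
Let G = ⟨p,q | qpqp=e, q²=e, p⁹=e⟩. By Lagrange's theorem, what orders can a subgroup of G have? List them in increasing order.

|G| = 18 = 2 · 3². By Lagrange's theorem the order of any subgroup divides 18; the divisors of 18 are 1, 2, 3, 6, 9, 18.

Answer: 1, 2, 3, 6, 9, 18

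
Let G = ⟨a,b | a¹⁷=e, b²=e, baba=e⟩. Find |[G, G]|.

G' = [G, G] is generated by all commutators. The generator-pair commutators are: [a, b] = a².
The subgroup they normally generate is {e, a, a², a³, a⁴, a⁵, a⁶, a⁷, a⁸, a⁹, a¹⁰, a¹¹, a¹², a¹³, a¹⁴, a¹⁵, a¹⁶}, of order 17.
Check: |G/G'| = 34/17 = 2 is the order of the abelianisation.

Answer: 17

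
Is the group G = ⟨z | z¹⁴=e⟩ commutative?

G has a single generator, so G is cyclic and hence abelian.

Answer: Yes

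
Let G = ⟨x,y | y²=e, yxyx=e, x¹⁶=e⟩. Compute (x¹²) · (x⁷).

Compute (x¹²) · (x⁷) by multiplying left to right and reducing via the relations at each step:
  (x¹²) · x⁷ = x³

Answer: x³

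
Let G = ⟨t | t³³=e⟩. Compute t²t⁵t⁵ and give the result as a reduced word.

Multiply left to right, reducing at each step:
  (t²) · t⁵ = t⁷
  (t⁷) · t⁵ = t¹²

Answer: t¹²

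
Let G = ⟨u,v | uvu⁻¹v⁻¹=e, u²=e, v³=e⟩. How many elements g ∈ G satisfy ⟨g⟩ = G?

G is cyclic of order 6. An element generates G iff its order is 6, and a cyclic group of order 6 has exactly φ(6) = 2 such elements.

Answer: 2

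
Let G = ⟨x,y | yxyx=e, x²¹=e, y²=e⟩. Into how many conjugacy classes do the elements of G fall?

The conjugacy classes (representative and size) are:
  [e] (size 1), [x²⁰] (size 2), [x²] (size 2), [x³] (size 2), [x¹⁷] (size 2), [x⁵] (size 2), [x⁶] (size 2), [x⁷] (size 2), [x⁸] (size 2), [x⁹] (size 2), [x¹⁰] (size 2), [y] (size 21).
Class equation: 1 + 2 + 2 + 2 + 2 + 2 + 2 + 2 + 2 + 2 + 2 + 21 = 42 = |G|. So G has 12 conjugacy classes.

Answer: 12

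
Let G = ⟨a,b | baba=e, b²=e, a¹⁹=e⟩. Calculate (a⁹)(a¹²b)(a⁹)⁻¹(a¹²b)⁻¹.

[(a⁹), (a¹²b)] = (a⁹)·(a¹²b)·(a⁹)⁻¹·(a¹²b)⁻¹.
  (a⁹) · (a¹²b) = a²b
  (a²b) · (a¹⁰) = a¹¹b
  (a¹¹b) · (a¹²b) = a¹⁸

Answer: a¹⁸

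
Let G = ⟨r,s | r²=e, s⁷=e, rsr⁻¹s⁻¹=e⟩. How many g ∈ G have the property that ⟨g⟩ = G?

G is cyclic of order 14. An element generates G iff its order is 14, and a cyclic group of order 14 has exactly φ(14) = 6 such elements.

Answer: 6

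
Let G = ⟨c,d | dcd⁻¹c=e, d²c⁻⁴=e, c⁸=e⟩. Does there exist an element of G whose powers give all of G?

Every cyclic group is abelian. But c·d = cd while d·c = c³d⁻¹, so c·d ≠ d·c and G is not abelian. Hence G is not cyclic.

Answer: No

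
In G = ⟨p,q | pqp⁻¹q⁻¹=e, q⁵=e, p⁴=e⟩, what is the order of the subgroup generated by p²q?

|⟨p²q⟩| equals the order of p²q. Compute successive powers until reaching e:
  (p²q)¹ = p²q, (p²q)² = q², (p²q)³ = p²q³, (p²q)⁴ = q⁴, (p²q)⁵ = p², (p²q)⁶ = q, (p²q)⁷ = p²q², (p²q)⁸ = q³, (p²q)⁹ = p²q⁴, (p²q)¹⁰ = e.
The smallest positive k with (p²q)ᵏ = e is 10, so |⟨p²q⟩| = 10.

Answer: 10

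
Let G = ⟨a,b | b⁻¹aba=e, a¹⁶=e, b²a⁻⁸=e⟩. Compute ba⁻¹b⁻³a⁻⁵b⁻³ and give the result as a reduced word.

Multiply left to right, reducing at each step:
  b · a⁻¹ = ab
  (ab) · b⁻³ = a⁹
  (a⁹) · a⁻⁵ = a⁴
  (a⁴) · b⁻³ = a⁴b

Answer: a⁴b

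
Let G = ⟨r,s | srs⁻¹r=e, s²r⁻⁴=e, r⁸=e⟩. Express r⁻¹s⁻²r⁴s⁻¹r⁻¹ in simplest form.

Multiply left to right, reducing at each step:
  (r⁷) · s⁻² = r³
  (r³) · r⁴ = r⁷
  (r⁷) · s⁻¹ = r³s
  (r³s) · r⁻¹ = s⁻¹

Answer: s⁻¹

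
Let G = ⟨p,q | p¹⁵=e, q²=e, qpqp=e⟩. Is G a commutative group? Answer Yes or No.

p·q = pq but q·p = p¹⁴q, so p·q ≠ q·p and G is not abelian.

Answer: No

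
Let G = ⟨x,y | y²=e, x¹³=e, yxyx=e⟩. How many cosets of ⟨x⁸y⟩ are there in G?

First find ord(x⁸y) by computing successive powers:
  (x⁸y)¹ = x⁸y, (x⁸y)² = e.
So |⟨x⁸y⟩| = ord(x⁸y) = 2. With |G| = 26, by Lagrange [G : ⟨x⁸y⟩] = 26/2 = 13.

Answer: 13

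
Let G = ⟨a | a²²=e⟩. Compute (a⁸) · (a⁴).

Compute (a⁸) · (a⁴) by multiplying left to right and reducing via the relations at each step:
  (a⁸) · a⁴ = a¹²

Answer: a¹²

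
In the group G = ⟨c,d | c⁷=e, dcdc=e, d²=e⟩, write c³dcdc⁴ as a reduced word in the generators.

Multiply left to right, reducing at each step:
  (c³) · d = c³d
  (c³d) · c = c²d
  (c²d) · d = c²
  (c²) · c⁴ = c⁶

Answer: c⁶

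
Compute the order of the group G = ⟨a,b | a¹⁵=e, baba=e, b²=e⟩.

Enumerate words in the generators, reducing via the relations: the distinct elements are
  {a, b, e, ab, a², a³, a⁴, a⁵, a⁶, a⁷, a⁸, a⁹, a²b, a³b, a¹², a¹³, a¹¹, a¹⁰, a¹⁴, a⁴b, a⁵b, a⁶b, a⁷b, a⁸b, a⁹b, a¹²b, a¹³b, a¹¹b, a¹⁰b, a¹⁴b}.
No further products give new elements, so |G| = 30.

Answer: 30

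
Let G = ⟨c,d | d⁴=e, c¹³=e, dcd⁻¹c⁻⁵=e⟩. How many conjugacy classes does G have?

The conjugacy classes (representative and size) are:
  [e] (size 1), [c] (size 4), [c²] (size 4), [c⁹] (size 4), [c¹²d] (size 13), [c⁴d²] (size 13), [c¹²d³] (size 13).
Class equation: 1 + 4 + 4 + 4 + 13 + 13 + 13 = 52 = |G|. So G has 7 conjugacy classes.

Answer: 7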